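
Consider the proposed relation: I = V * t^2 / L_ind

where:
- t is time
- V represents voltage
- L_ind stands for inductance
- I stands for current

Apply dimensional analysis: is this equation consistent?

No

t (time) has dimensions [T].
V (voltage) has dimensions [I^-1 L^2 M T^-3].
L_ind (inductance) has dimensions [I^-2 L^2 M T^-2].
I (current) has dimensions [I].

Left side: [I]
Right side: [I T]

The two sides have different dimensions, so the equation is NOT dimensionally consistent.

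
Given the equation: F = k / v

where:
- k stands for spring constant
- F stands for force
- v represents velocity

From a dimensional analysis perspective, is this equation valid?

No

k (spring constant) has dimensions [M T^-2].
F (force) has dimensions [L M T^-2].
v (velocity) has dimensions [L T^-1].

Left side: [L M T^-2]
Right side: [L^-1 M T^-1]

The two sides have different dimensions, so the equation is NOT dimensionally consistent.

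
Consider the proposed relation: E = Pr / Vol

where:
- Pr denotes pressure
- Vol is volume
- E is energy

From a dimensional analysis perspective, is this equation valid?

No

Pr (pressure) has dimensions [L^-1 M T^-2].
Vol (volume) has dimensions [L^3].
E (energy) has dimensions [L^2 M T^-2].

Left side: [L^2 M T^-2]
Right side: [L^-4 M T^-2]

The two sides have different dimensions, so the equation is NOT dimensionally consistent.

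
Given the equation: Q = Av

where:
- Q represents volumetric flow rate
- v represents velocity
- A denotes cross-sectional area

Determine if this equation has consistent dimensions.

Yes

Q (volumetric flow rate) has dimensions [L^3 T^-1].
v (velocity) has dimensions [L T^-1].
A (cross-sectional area) has dimensions [L^2].

Left side: [L^3 T^-1]
Right side: [L^3 T^-1]

Both sides have the same dimensions, so the equation is dimensionally consistent.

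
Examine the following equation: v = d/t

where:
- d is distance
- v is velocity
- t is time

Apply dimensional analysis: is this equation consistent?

Yes

d (distance) has dimensions [L].
v (velocity) has dimensions [L T^-1].
t (time) has dimensions [T].

Left side: [L T^-1]
Right side: [L T^-1]

Both sides have the same dimensions, so the equation is dimensionally consistent.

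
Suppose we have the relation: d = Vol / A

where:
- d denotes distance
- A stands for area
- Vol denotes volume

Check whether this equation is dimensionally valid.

Yes

d (distance) has dimensions [L].
A (area) has dimensions [L^2].
Vol (volume) has dimensions [L^3].

Left side: [L]
Right side: [L]

Both sides have the same dimensions, so the equation is dimensionally consistent.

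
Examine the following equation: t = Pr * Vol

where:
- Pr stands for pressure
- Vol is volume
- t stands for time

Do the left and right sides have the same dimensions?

No

Pr (pressure) has dimensions [L^-1 M T^-2].
Vol (volume) has dimensions [L^3].
t (time) has dimensions [T].

Left side: [T]
Right side: [L^2 M T^-2]

The two sides have different dimensions, so the equation is NOT dimensionally consistent.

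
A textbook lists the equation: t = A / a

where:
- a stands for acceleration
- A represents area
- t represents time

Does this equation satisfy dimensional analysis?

No

a (acceleration) has dimensions [L T^-2].
A (area) has dimensions [L^2].
t (time) has dimensions [T].

Left side: [T]
Right side: [L T^2]

The two sides have different dimensions, so the equation is NOT dimensionally consistent.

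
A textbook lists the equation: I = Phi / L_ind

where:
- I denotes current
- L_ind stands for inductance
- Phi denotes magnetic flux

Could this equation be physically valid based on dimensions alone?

Yes

I (current) has dimensions [I].
L_ind (inductance) has dimensions [I^-2 L^2 M T^-2].
Phi (magnetic flux) has dimensions [I^-1 L^2 M T^-2].

Left side: [I]
Right side: [I]

Both sides have the same dimensions, so the equation is dimensionally consistent.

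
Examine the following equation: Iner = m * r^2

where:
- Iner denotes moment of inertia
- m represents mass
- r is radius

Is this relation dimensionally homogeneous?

Yes

Iner (moment of inertia) has dimensions [L^2 M].
m (mass) has dimensions [M].
r (radius) has dimensions [L].

Left side: [L^2 M]
Right side: [L^2 M]

Both sides have the same dimensions, so the equation is dimensionally consistent.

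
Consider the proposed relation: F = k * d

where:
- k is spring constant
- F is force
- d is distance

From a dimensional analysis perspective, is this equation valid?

Yes

k (spring constant) has dimensions [M T^-2].
F (force) has dimensions [L M T^-2].
d (distance) has dimensions [L].

Left side: [L M T^-2]
Right side: [L M T^-2]

Both sides have the same dimensions, so the equation is dimensionally consistent.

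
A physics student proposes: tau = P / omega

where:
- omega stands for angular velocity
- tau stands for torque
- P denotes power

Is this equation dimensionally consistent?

Yes

omega (angular velocity) has dimensions [T^-1].
tau (torque) has dimensions [L^2 M T^-2].
P (power) has dimensions [L^2 M T^-3].

Left side: [L^2 M T^-2]
Right side: [L^2 M T^-2]

Both sides have the same dimensions, so the equation is dimensionally consistent.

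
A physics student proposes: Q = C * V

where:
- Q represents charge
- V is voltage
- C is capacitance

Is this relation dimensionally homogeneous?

Yes

Q (charge) has dimensions [I T].
V (voltage) has dimensions [I^-1 L^2 M T^-3].
C (capacitance) has dimensions [I^2 L^-2 M^-1 T^4].

Left side: [I T]
Right side: [I T]

Both sides have the same dimensions, so the equation is dimensionally consistent.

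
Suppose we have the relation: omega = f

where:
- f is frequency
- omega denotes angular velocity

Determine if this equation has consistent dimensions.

Yes

f (frequency) has dimensions [T^-1].
omega (angular velocity) has dimensions [T^-1].

Left side: [T^-1]
Right side: [T^-1]

Both sides have the same dimensions, so the equation is dimensionally consistent.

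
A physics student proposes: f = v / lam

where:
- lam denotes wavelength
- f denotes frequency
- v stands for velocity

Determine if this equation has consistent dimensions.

Yes

lam (wavelength) has dimensions [L].
f (frequency) has dimensions [T^-1].
v (velocity) has dimensions [L T^-1].

Left side: [T^-1]
Right side: [T^-1]

Both sides have the same dimensions, so the equation is dimensionally consistent.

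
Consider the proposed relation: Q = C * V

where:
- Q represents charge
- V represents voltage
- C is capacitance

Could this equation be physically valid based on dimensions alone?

Yes

Q (charge) has dimensions [I T].
V (voltage) has dimensions [I^-1 L^2 M T^-3].
C (capacitance) has dimensions [I^2 L^-2 M^-1 T^4].

Left side: [I T]
Right side: [I T]

Both sides have the same dimensions, so the equation is dimensionally consistent.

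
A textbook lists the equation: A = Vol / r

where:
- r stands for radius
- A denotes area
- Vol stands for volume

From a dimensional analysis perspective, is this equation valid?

Yes

r (radius) has dimensions [L].
A (area) has dimensions [L^2].
Vol (volume) has dimensions [L^3].

Left side: [L^2]
Right side: [L^2]

Both sides have the same dimensions, so the equation is dimensionally consistent.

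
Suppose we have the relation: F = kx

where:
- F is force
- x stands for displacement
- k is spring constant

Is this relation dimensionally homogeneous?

Yes

F (force) has dimensions [L M T^-2].
x (displacement) has dimensions [L].
k (spring constant) has dimensions [M T^-2].

Left side: [L M T^-2]
Right side: [L M T^-2]

Both sides have the same dimensions, so the equation is dimensionally consistent.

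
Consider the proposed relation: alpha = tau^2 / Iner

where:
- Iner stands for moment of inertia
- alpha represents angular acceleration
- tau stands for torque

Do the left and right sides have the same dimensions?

No

Iner (moment of inertia) has dimensions [L^2 M].
alpha (angular acceleration) has dimensions [T^-2].
tau (torque) has dimensions [L^2 M T^-2].

Left side: [T^-2]
Right side: [L^2 M T^-4]

The two sides have different dimensions, so the equation is NOT dimensionally consistent.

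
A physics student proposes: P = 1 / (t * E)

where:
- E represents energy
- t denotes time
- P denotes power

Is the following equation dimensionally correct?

No

E (energy) has dimensions [L^2 M T^-2].
t (time) has dimensions [T].
P (power) has dimensions [L^2 M T^-3].

Left side: [L^2 M T^-3]
Right side: [L^-2 M^-1 T]

The two sides have different dimensions, so the equation is NOT dimensionally consistent.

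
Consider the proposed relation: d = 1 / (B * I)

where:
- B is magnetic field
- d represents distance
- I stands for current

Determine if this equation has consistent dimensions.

No

B (magnetic field) has dimensions [I^-1 M T^-2].
d (distance) has dimensions [L].
I (current) has dimensions [I].

Left side: [L]
Right side: [M^-1 T^2]

The two sides have different dimensions, so the equation is NOT dimensionally consistent.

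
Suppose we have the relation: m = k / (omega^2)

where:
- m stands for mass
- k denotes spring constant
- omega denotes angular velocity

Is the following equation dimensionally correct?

Yes

m (mass) has dimensions [M].
k (spring constant) has dimensions [M T^-2].
omega (angular velocity) has dimensions [T^-1].

Left side: [M]
Right side: [M]

Both sides have the same dimensions, so the equation is dimensionally consistent.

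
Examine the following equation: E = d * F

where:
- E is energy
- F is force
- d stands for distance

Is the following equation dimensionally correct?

Yes

E (energy) has dimensions [L^2 M T^-2].
F (force) has dimensions [L M T^-2].
d (distance) has dimensions [L].

Left side: [L^2 M T^-2]
Right side: [L^2 M T^-2]

Both sides have the same dimensions, so the equation is dimensionally consistent.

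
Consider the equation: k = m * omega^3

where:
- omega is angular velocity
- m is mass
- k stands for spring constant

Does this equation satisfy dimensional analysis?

No

omega (angular velocity) has dimensions [T^-1].
m (mass) has dimensions [M].
k (spring constant) has dimensions [M T^-2].

Left side: [M T^-2]
Right side: [M T^-3]

The two sides have different dimensions, so the equation is NOT dimensionally consistent.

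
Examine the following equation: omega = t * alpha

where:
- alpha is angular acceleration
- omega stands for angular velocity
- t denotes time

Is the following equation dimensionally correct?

Yes

alpha (angular acceleration) has dimensions [T^-2].
omega (angular velocity) has dimensions [T^-1].
t (time) has dimensions [T].

Left side: [T^-1]
Right side: [T^-1]

Both sides have the same dimensions, so the equation is dimensionally consistent.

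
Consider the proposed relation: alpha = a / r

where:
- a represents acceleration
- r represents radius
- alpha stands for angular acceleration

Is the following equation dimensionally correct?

Yes

a (acceleration) has dimensions [L T^-2].
r (radius) has dimensions [L].
alpha (angular acceleration) has dimensions [T^-2].

Left side: [T^-2]
Right side: [T^-2]

Both sides have the same dimensions, so the equation is dimensionally consistent.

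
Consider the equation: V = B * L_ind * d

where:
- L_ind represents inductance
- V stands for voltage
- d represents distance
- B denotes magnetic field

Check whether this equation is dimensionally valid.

No

L_ind (inductance) has dimensions [I^-2 L^2 M T^-2].
V (voltage) has dimensions [I^-1 L^2 M T^-3].
d (distance) has dimensions [L].
B (magnetic field) has dimensions [I^-1 M T^-2].

Left side: [I^-1 L^2 M T^-3]
Right side: [I^-3 L^3 M^2 T^-4]

The two sides have different dimensions, so the equation is NOT dimensionally consistent.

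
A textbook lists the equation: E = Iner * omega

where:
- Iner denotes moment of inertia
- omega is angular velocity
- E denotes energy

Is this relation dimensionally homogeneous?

No

Iner (moment of inertia) has dimensions [L^2 M].
omega (angular velocity) has dimensions [T^-1].
E (energy) has dimensions [L^2 M T^-2].

Left side: [L^2 M T^-2]
Right side: [L^2 M T^-1]

The two sides have different dimensions, so the equation is NOT dimensionally consistent.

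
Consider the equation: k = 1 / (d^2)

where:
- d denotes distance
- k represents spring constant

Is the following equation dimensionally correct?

No

d (distance) has dimensions [L].
k (spring constant) has dimensions [M T^-2].

Left side: [M T^-2]
Right side: [L^-2]

The two sides have different dimensions, so the equation is NOT dimensionally consistent.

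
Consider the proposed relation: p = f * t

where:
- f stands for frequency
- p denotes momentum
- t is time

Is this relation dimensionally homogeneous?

No

f (frequency) has dimensions [T^-1].
p (momentum) has dimensions [L M T^-1].
t (time) has dimensions [T].

Left side: [L M T^-1]
Right side: [dimensionless]

The two sides have different dimensions, so the equation is NOT dimensionally consistent.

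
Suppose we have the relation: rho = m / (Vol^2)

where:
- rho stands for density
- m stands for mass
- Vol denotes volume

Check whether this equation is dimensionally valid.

No

rho (density) has dimensions [L^-3 M].
m (mass) has dimensions [M].
Vol (volume) has dimensions [L^3].

Left side: [L^-3 M]
Right side: [L^-6 M]

The two sides have different dimensions, so the equation is NOT dimensionally consistent.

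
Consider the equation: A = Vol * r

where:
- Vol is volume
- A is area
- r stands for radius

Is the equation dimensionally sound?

No

Vol (volume) has dimensions [L^3].
A (area) has dimensions [L^2].
r (radius) has dimensions [L].

Left side: [L^2]
Right side: [L^4]

The two sides have different dimensions, so the equation is NOT dimensionally consistent.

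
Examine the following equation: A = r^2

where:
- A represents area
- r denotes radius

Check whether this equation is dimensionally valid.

Yes

A (area) has dimensions [L^2].
r (radius) has dimensions [L].

Left side: [L^2]
Right side: [L^2]

Both sides have the same dimensions, so the equation is dimensionally consistent.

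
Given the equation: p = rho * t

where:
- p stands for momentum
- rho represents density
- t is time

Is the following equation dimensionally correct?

No

p (momentum) has dimensions [L M T^-1].
rho (density) has dimensions [L^-3 M].
t (time) has dimensions [T].

Left side: [L M T^-1]
Right side: [L^-3 M T]

The two sides have different dimensions, so the equation is NOT dimensionally consistent.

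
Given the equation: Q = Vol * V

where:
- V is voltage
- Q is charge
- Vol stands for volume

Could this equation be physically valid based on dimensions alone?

No

V (voltage) has dimensions [I^-1 L^2 M T^-3].
Q (charge) has dimensions [I T].
Vol (volume) has dimensions [L^3].

Left side: [I T]
Right side: [I^-1 L^5 M T^-3]

The two sides have different dimensions, so the equation is NOT dimensionally consistent.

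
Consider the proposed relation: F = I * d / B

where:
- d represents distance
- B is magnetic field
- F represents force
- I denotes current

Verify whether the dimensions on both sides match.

No

d (distance) has dimensions [L].
B (magnetic field) has dimensions [I^-1 M T^-2].
F (force) has dimensions [L M T^-2].
I (current) has dimensions [I].

Left side: [L M T^-2]
Right side: [I^2 L M^-1 T^2]

The two sides have different dimensions, so the equation is NOT dimensionally consistent.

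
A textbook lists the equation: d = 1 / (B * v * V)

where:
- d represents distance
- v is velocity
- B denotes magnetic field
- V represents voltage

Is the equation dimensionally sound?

No

d (distance) has dimensions [L].
v (velocity) has dimensions [L T^-1].
B (magnetic field) has dimensions [I^-1 M T^-2].
V (voltage) has dimensions [I^-1 L^2 M T^-3].

Left side: [L]
Right side: [I^2 L^-3 M^-2 T^6]

The two sides have different dimensions, so the equation is NOT dimensionally consistent.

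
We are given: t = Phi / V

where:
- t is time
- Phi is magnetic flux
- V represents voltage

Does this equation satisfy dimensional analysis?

Yes

t (time) has dimensions [T].
Phi (magnetic flux) has dimensions [I^-1 L^2 M T^-2].
V (voltage) has dimensions [I^-1 L^2 M T^-3].

Left side: [T]
Right side: [T]

Both sides have the same dimensions, so the equation is dimensionally consistent.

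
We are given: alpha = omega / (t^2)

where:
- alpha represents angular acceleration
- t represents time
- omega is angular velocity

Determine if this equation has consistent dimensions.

No

alpha (angular acceleration) has dimensions [T^-2].
t (time) has dimensions [T].
omega (angular velocity) has dimensions [T^-1].

Left side: [T^-2]
Right side: [T^-3]

The two sides have different dimensions, so the equation is NOT dimensionally consistent.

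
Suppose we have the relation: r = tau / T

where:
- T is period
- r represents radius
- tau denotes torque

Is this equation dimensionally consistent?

No

T (period) has dimensions [T].
r (radius) has dimensions [L].
tau (torque) has dimensions [L^2 M T^-2].

Left side: [L]
Right side: [L^2 M T^-3]

The two sides have different dimensions, so the equation is NOT dimensionally consistent.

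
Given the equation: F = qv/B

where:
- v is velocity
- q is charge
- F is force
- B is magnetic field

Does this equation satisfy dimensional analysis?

No

v (velocity) has dimensions [L T^-1].
q (charge) has dimensions [I T].
F (force) has dimensions [L M T^-2].
B (magnetic field) has dimensions [I^-1 M T^-2].

Left side: [L M T^-2]
Right side: [I^2 L M^-1 T^2]

The two sides have different dimensions, so the equation is NOT dimensionally consistent.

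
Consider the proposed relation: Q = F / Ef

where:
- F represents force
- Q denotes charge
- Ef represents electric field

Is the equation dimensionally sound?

Yes

F (force) has dimensions [L M T^-2].
Q (charge) has dimensions [I T].
Ef (electric field) has dimensions [I^-1 L M T^-3].

Left side: [I T]
Right side: [I T]

Both sides have the same dimensions, so the equation is dimensionally consistent.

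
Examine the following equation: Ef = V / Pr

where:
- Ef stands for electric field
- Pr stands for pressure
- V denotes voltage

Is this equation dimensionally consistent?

No

Ef (electric field) has dimensions [I^-1 L M T^-3].
Pr (pressure) has dimensions [L^-1 M T^-2].
V (voltage) has dimensions [I^-1 L^2 M T^-3].

Left side: [I^-1 L M T^-3]
Right side: [I^-1 L^3 T^-1]

The two sides have different dimensions, so the equation is NOT dimensionally consistent.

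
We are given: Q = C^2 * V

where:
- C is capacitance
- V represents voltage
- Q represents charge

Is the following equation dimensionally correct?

No

C (capacitance) has dimensions [I^2 L^-2 M^-1 T^4].
V (voltage) has dimensions [I^-1 L^2 M T^-3].
Q (charge) has dimensions [I T].

Left side: [I T]
Right side: [I^3 L^-2 M^-1 T^5]

The two sides have different dimensions, so the equation is NOT dimensionally consistent.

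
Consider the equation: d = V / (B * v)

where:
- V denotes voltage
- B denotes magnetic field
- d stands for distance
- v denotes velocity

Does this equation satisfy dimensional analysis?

Yes

V (voltage) has dimensions [I^-1 L^2 M T^-3].
B (magnetic field) has dimensions [I^-1 M T^-2].
d (distance) has dimensions [L].
v (velocity) has dimensions [L T^-1].

Left side: [L]
Right side: [L]

Both sides have the same dimensions, so the equation is dimensionally consistent.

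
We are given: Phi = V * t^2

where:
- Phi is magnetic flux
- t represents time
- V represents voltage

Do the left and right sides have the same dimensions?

No

Phi (magnetic flux) has dimensions [I^-1 L^2 M T^-2].
t (time) has dimensions [T].
V (voltage) has dimensions [I^-1 L^2 M T^-3].

Left side: [I^-1 L^2 M T^-2]
Right side: [I^-1 L^2 M T^-1]

The two sides have different dimensions, so the equation is NOT dimensionally consistent.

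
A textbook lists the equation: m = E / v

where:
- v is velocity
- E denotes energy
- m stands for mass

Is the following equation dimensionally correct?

No

v (velocity) has dimensions [L T^-1].
E (energy) has dimensions [L^2 M T^-2].
m (mass) has dimensions [M].

Left side: [M]
Right side: [L M T^-1]

The two sides have different dimensions, so the equation is NOT dimensionally consistent.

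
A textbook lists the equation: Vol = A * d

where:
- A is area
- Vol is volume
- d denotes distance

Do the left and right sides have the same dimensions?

Yes

A (area) has dimensions [L^2].
Vol (volume) has dimensions [L^3].
d (distance) has dimensions [L].

Left side: [L^3]
Right side: [L^3]

Both sides have the same dimensions, so the equation is dimensionally consistent.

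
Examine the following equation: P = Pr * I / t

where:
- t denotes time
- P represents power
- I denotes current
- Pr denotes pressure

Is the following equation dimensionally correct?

No

t (time) has dimensions [T].
P (power) has dimensions [L^2 M T^-3].
I (current) has dimensions [I].
Pr (pressure) has dimensions [L^-1 M T^-2].

Left side: [L^2 M T^-3]
Right side: [I L^-1 M T^-3]

The two sides have different dimensions, so the equation is NOT dimensionally consistent.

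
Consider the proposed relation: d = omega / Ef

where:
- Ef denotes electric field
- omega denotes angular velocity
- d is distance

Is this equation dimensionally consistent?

No

Ef (electric field) has dimensions [I^-1 L M T^-3].
omega (angular velocity) has dimensions [T^-1].
d (distance) has dimensions [L].

Left side: [L]
Right side: [I L^-1 M^-1 T^2]

The two sides have different dimensions, so the equation is NOT dimensionally consistent.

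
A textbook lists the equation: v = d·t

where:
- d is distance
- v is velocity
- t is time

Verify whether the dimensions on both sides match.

No

d (distance) has dimensions [L].
v (velocity) has dimensions [L T^-1].
t (time) has dimensions [T].

Left side: [L T^-1]
Right side: [L T]

The two sides have different dimensions, so the equation is NOT dimensionally consistent.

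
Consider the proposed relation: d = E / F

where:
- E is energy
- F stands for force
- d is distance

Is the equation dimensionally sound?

Yes

E (energy) has dimensions [L^2 M T^-2].
F (force) has dimensions [L M T^-2].
d (distance) has dimensions [L].

Left side: [L]
Right side: [L]

Both sides have the same dimensions, so the equation is dimensionally consistent.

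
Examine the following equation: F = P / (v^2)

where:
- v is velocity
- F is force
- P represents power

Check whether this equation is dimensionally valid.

No

v (velocity) has dimensions [L T^-1].
F (force) has dimensions [L M T^-2].
P (power) has dimensions [L^2 M T^-3].

Left side: [L M T^-2]
Right side: [M T^-1]

The two sides have different dimensions, so the equation is NOT dimensionally consistent.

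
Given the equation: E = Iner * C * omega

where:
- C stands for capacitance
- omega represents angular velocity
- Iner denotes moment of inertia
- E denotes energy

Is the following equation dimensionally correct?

No

C (capacitance) has dimensions [I^2 L^-2 M^-1 T^4].
omega (angular velocity) has dimensions [T^-1].
Iner (moment of inertia) has dimensions [L^2 M].
E (energy) has dimensions [L^2 M T^-2].

Left side: [L^2 M T^-2]
Right side: [I^2 T^3]

The two sides have different dimensions, so the equation is NOT dimensionally consistent.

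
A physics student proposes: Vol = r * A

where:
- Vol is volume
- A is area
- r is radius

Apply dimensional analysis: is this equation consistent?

Yes

Vol (volume) has dimensions [L^3].
A (area) has dimensions [L^2].
r (radius) has dimensions [L].

Left side: [L^3]
Right side: [L^3]

Both sides have the same dimensions, so the equation is dimensionally consistent.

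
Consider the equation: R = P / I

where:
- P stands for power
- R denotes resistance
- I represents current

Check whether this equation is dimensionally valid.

No

P (power) has dimensions [L^2 M T^-3].
R (resistance) has dimensions [I^-2 L^2 M T^-3].
I (current) has dimensions [I].

Left side: [I^-2 L^2 M T^-3]
Right side: [I^-1 L^2 M T^-3]

The two sides have different dimensions, so the equation is NOT dimensionally consistent.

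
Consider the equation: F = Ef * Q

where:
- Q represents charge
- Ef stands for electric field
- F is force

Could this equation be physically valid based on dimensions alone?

Yes

Q (charge) has dimensions [I T].
Ef (electric field) has dimensions [I^-1 L M T^-3].
F (force) has dimensions [L M T^-2].

Left side: [L M T^-2]
Right side: [L M T^-2]

Both sides have the same dimensions, so the equation is dimensionally consistent.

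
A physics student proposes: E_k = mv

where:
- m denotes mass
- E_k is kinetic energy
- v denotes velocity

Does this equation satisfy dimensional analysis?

No

m (mass) has dimensions [M].
E_k (kinetic energy) has dimensions [L^2 M T^-2].
v (velocity) has dimensions [L T^-1].

Left side: [L^2 M T^-2]
Right side: [L M T^-1]

The two sides have different dimensions, so the equation is NOT dimensionally consistent.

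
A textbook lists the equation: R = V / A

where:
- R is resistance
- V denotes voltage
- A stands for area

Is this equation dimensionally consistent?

No

R (resistance) has dimensions [I^-2 L^2 M T^-3].
V (voltage) has dimensions [I^-1 L^2 M T^-3].
A (area) has dimensions [L^2].

Left side: [I^-2 L^2 M T^-3]
Right side: [I^-1 M T^-3]

The two sides have different dimensions, so the equation is NOT dimensionally consistent.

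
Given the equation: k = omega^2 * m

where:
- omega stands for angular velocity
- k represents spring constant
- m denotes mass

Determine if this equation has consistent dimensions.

Yes

omega (angular velocity) has dimensions [T^-1].
k (spring constant) has dimensions [M T^-2].
m (mass) has dimensions [M].

Left side: [M T^-2]
Right side: [M T^-2]

Both sides have the same dimensions, so the equation is dimensionally consistent.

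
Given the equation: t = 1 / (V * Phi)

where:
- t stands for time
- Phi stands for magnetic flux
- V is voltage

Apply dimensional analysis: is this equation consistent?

No

t (time) has dimensions [T].
Phi (magnetic flux) has dimensions [I^-1 L^2 M T^-2].
V (voltage) has dimensions [I^-1 L^2 M T^-3].

Left side: [T]
Right side: [I^2 L^-4 M^-2 T^5]

The two sides have different dimensions, so the equation is NOT dimensionally consistent.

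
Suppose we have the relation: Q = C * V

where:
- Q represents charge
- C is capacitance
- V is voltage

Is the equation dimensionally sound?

Yes

Q (charge) has dimensions [I T].
C (capacitance) has dimensions [I^2 L^-2 M^-1 T^4].
V (voltage) has dimensions [I^-1 L^2 M T^-3].

Left side: [I T]
Right side: [I T]

Both sides have the same dimensions, so the equation is dimensionally consistent.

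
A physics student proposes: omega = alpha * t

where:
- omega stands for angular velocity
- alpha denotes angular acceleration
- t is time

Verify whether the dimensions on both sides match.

Yes

omega (angular velocity) has dimensions [T^-1].
alpha (angular acceleration) has dimensions [T^-2].
t (time) has dimensions [T].

Left side: [T^-1]
Right side: [T^-1]

Both sides have the same dimensions, so the equation is dimensionally consistent.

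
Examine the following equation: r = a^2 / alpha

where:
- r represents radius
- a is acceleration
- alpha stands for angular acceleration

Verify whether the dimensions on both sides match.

No

r (radius) has dimensions [L].
a (acceleration) has dimensions [L T^-2].
alpha (angular acceleration) has dimensions [T^-2].

Left side: [L]
Right side: [L^2 T^-2]

The two sides have different dimensions, so the equation is NOT dimensionally consistent.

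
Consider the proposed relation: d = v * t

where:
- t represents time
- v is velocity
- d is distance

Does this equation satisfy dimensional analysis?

Yes

t (time) has dimensions [T].
v (velocity) has dimensions [L T^-1].
d (distance) has dimensions [L].

Left side: [L]
Right side: [L]

Both sides have the same dimensions, so the equation is dimensionally consistent.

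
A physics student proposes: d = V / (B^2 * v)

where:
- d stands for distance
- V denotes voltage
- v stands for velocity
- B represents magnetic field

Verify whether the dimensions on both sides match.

No

d (distance) has dimensions [L].
V (voltage) has dimensions [I^-1 L^2 M T^-3].
v (velocity) has dimensions [L T^-1].
B (magnetic field) has dimensions [I^-1 M T^-2].

Left side: [L]
Right side: [I L M^-1 T^2]

The two sides have different dimensions, so the equation is NOT dimensionally consistent.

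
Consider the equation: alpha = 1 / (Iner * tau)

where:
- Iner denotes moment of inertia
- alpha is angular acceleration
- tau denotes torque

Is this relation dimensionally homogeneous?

No

Iner (moment of inertia) has dimensions [L^2 M].
alpha (angular acceleration) has dimensions [T^-2].
tau (torque) has dimensions [L^2 M T^-2].

Left side: [T^-2]
Right side: [L^-4 M^-2 T^2]

The two sides have different dimensions, so the equation is NOT dimensionally consistent.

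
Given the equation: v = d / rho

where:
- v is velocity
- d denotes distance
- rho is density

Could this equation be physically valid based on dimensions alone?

No

v (velocity) has dimensions [L T^-1].
d (distance) has dimensions [L].
rho (density) has dimensions [L^-3 M].

Left side: [L T^-1]
Right side: [L^4 M^-1]

The two sides have different dimensions, so the equation is NOT dimensionally consistent.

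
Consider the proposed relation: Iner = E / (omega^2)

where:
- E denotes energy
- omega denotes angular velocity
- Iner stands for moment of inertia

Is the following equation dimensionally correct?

Yes

E (energy) has dimensions [L^2 M T^-2].
omega (angular velocity) has dimensions [T^-1].
Iner (moment of inertia) has dimensions [L^2 M].

Left side: [L^2 M]
Right side: [L^2 M]

Both sides have the same dimensions, so the equation is dimensionally consistent.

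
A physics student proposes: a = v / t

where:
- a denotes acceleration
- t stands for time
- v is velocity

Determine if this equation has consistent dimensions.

Yes

a (acceleration) has dimensions [L T^-2].
t (time) has dimensions [T].
v (velocity) has dimensions [L T^-1].

Left side: [L T^-2]
Right side: [L T^-2]

Both sides have the same dimensions, so the equation is dimensionally consistent.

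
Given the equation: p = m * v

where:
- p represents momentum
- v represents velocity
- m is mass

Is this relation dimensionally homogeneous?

Yes

p (momentum) has dimensions [L M T^-1].
v (velocity) has dimensions [L T^-1].
m (mass) has dimensions [M].

Left side: [L M T^-1]
Right side: [L M T^-1]

Both sides have the same dimensions, so the equation is dimensionally consistent.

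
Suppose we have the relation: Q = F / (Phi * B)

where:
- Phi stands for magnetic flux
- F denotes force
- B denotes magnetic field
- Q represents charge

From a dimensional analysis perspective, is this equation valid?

No

Phi (magnetic flux) has dimensions [I^-1 L^2 M T^-2].
F (force) has dimensions [L M T^-2].
B (magnetic field) has dimensions [I^-1 M T^-2].
Q (charge) has dimensions [I T].

Left side: [I T]
Right side: [I^2 L^-1 M^-1 T^2]

The two sides have different dimensions, so the equation is NOT dimensionally consistent.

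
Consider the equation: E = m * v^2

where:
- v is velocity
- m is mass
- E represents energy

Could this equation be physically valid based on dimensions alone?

Yes

v (velocity) has dimensions [L T^-1].
m (mass) has dimensions [M].
E (energy) has dimensions [L^2 M T^-2].

Left side: [L^2 M T^-2]
Right side: [L^2 M T^-2]

Both sides have the same dimensions, so the equation is dimensionally consistent.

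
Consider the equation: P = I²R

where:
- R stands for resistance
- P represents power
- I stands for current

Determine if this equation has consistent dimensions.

Yes

R (resistance) has dimensions [I^-2 L^2 M T^-3].
P (power) has dimensions [L^2 M T^-3].
I (current) has dimensions [I].

Left side: [L^2 M T^-3]
Right side: [L^2 M T^-3]

Both sides have the same dimensions, so the equation is dimensionally consistent.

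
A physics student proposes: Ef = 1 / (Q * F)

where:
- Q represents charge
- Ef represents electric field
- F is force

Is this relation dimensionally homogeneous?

No

Q (charge) has dimensions [I T].
Ef (electric field) has dimensions [I^-1 L M T^-3].
F (force) has dimensions [L M T^-2].

Left side: [I^-1 L M T^-3]
Right side: [I^-1 L^-1 M^-1 T]

The two sides have different dimensions, so the equation is NOT dimensionally consistent.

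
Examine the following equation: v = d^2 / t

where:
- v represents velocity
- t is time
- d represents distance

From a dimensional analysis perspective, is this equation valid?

No

v (velocity) has dimensions [L T^-1].
t (time) has dimensions [T].
d (distance) has dimensions [L].

Left side: [L T^-1]
Right side: [L^2 T^-1]

The two sides have different dimensions, so the equation is NOT dimensionally consistent.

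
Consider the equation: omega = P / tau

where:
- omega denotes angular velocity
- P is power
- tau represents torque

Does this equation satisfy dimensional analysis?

Yes

omega (angular velocity) has dimensions [T^-1].
P (power) has dimensions [L^2 M T^-3].
tau (torque) has dimensions [L^2 M T^-2].

Left side: [T^-1]
Right side: [T^-1]

Both sides have the same dimensions, so the equation is dimensionally consistent.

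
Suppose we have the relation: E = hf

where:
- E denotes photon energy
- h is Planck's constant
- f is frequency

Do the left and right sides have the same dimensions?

Yes

E (photon energy) has dimensions [L^2 M T^-2].
h (Planck's constant) has dimensions [L^2 M T^-1].
f (frequency) has dimensions [T^-1].

Left side: [L^2 M T^-2]
Right side: [L^2 M T^-2]

Both sides have the same dimensions, so the equation is dimensionally consistent.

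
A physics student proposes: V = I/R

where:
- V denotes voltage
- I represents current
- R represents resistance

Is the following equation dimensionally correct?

No

V (voltage) has dimensions [I^-1 L^2 M T^-3].
I (current) has dimensions [I].
R (resistance) has dimensions [I^-2 L^2 M T^-3].

Left side: [I^-1 L^2 M T^-3]
Right side: [I^3 L^-2 M^-1 T^3]

The two sides have different dimensions, so the equation is NOT dimensionally consistent.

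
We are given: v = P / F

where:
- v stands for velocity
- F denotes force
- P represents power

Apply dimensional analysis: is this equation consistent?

Yes

v (velocity) has dimensions [L T^-1].
F (force) has dimensions [L M T^-2].
P (power) has dimensions [L^2 M T^-3].

Left side: [L T^-1]
Right side: [L T^-1]

Both sides have the same dimensions, so the equation is dimensionally consistent.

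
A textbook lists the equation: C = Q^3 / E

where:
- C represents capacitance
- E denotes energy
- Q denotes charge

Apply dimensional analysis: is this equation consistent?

No

C (capacitance) has dimensions [I^2 L^-2 M^-1 T^4].
E (energy) has dimensions [L^2 M T^-2].
Q (charge) has dimensions [I T].

Left side: [I^2 L^-2 M^-1 T^4]
Right side: [I^3 L^-2 M^-1 T^5]

The two sides have different dimensions, so the equation is NOT dimensionally consistent.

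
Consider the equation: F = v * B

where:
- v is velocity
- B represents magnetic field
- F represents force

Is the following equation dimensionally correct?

No

v (velocity) has dimensions [L T^-1].
B (magnetic field) has dimensions [I^-1 M T^-2].
F (force) has dimensions [L M T^-2].

Left side: [L M T^-2]
Right side: [I^-1 L M T^-3]

The two sides have different dimensions, so the equation is NOT dimensionally consistent.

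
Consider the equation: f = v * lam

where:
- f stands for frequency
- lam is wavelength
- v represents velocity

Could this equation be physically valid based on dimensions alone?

No

f (frequency) has dimensions [T^-1].
lam (wavelength) has dimensions [L].
v (velocity) has dimensions [L T^-1].

Left side: [T^-1]
Right side: [L^2 T^-1]

The two sides have different dimensions, so the equation is NOT dimensionally consistent.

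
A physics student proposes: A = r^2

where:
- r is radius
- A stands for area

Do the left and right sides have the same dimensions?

Yes

r (radius) has dimensions [L].
A (area) has dimensions [L^2].

Left side: [L^2]
Right side: [L^2]

Both sides have the same dimensions, so the equation is dimensionally consistent.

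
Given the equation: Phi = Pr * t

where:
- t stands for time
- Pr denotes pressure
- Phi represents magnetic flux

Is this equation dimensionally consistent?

No

t (time) has dimensions [T].
Pr (pressure) has dimensions [L^-1 M T^-2].
Phi (magnetic flux) has dimensions [I^-1 L^2 M T^-2].

Left side: [I^-1 L^2 M T^-2]
Right side: [L^-1 M T^-1]

The two sides have different dimensions, so the equation is NOT dimensionally consistent.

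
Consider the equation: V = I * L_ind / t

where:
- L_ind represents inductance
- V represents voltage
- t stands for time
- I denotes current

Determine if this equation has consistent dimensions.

Yes

L_ind (inductance) has dimensions [I^-2 L^2 M T^-2].
V (voltage) has dimensions [I^-1 L^2 M T^-3].
t (time) has dimensions [T].
I (current) has dimensions [I].

Left side: [I^-1 L^2 M T^-3]
Right side: [I^-1 L^2 M T^-3]

Both sides have the same dimensions, so the equation is dimensionally consistent.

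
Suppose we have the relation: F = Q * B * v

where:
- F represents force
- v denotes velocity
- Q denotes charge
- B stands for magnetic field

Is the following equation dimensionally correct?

Yes

F (force) has dimensions [L M T^-2].
v (velocity) has dimensions [L T^-1].
Q (charge) has dimensions [I T].
B (magnetic field) has dimensions [I^-1 M T^-2].

Left side: [L M T^-2]
Right side: [L M T^-2]

Both sides have the same dimensions, so the equation is dimensionally consistent.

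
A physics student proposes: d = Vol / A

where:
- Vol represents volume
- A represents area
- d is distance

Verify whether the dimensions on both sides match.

Yes

Vol (volume) has dimensions [L^3].
A (area) has dimensions [L^2].
d (distance) has dimensions [L].

Left side: [L]
Right side: [L]

Both sides have the same dimensions, so the equation is dimensionally consistent.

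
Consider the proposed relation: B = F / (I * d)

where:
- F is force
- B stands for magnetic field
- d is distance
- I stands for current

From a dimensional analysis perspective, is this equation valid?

Yes

F (force) has dimensions [L M T^-2].
B (magnetic field) has dimensions [I^-1 M T^-2].
d (distance) has dimensions [L].
I (current) has dimensions [I].

Left side: [I^-1 M T^-2]
Right side: [I^-1 M T^-2]

Both sides have the same dimensions, so the equation is dimensionally consistent.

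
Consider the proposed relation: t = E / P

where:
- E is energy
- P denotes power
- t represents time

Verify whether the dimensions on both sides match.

Yes

E (energy) has dimensions [L^2 M T^-2].
P (power) has dimensions [L^2 M T^-3].
t (time) has dimensions [T].

Left side: [T]
Right side: [T]

Both sides have the same dimensions, so the equation is dimensionally consistent.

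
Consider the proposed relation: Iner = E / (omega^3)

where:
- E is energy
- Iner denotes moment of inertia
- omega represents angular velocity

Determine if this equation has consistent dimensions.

No

E (energy) has dimensions [L^2 M T^-2].
Iner (moment of inertia) has dimensions [L^2 M].
omega (angular velocity) has dimensions [T^-1].

Left side: [L^2 M]
Right side: [L^2 M T]

The two sides have different dimensions, so the equation is NOT dimensionally consistent.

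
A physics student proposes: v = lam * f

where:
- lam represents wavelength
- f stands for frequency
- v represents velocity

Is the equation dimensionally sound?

Yes

lam (wavelength) has dimensions [L].
f (frequency) has dimensions [T^-1].
v (velocity) has dimensions [L T^-1].

Left side: [L T^-1]
Right side: [L T^-1]

Both sides have the same dimensions, so the equation is dimensionally consistent.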